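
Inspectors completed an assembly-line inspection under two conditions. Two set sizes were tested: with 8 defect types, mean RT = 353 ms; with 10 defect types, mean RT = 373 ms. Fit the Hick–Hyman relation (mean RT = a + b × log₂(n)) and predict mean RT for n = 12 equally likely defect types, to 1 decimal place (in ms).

Fit slope and intercept:
  b = (373 − 353) / (log₂ 10 − log₂ 8) = 20 / (3.3219 − 3) = 62.126 ms/bit
  a = 353 − 62.126 × 3 = 166.623 ms
Then RT(12) = 166.623 + 62.126 × log₂ 12 = 166.623 + 62.126 × 3.5850 ≈ 389.341 ms.

389.3 ms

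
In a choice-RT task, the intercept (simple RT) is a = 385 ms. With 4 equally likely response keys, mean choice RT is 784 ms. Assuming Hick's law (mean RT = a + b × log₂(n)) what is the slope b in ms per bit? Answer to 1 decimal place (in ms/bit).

199.5 ms/bit

log₂(4) = 2 bits.
b = (RT − a)/log₂ n = (784 − 385) / 2 = 199.500 ms/bit.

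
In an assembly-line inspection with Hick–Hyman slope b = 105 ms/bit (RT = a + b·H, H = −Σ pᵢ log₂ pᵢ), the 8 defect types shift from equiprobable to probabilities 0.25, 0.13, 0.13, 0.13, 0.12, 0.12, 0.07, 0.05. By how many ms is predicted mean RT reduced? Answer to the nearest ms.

Equiprobable entropy H₀ = log₂ 8 = 3.0000 bits.
Skewed entropy H = −Σ pᵢ log₂ pᵢ = 2.8667 bits.
ΔRT = b·(H₀ − H) = 105 × 0.1333 = 13.99 ms.

14 ms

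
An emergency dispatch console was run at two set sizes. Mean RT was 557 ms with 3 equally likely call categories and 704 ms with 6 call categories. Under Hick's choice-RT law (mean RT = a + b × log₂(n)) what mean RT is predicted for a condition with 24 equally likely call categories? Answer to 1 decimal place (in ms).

998.0 ms

With log₂ n on the abscissa the relation is linear; from the two conditions:
  b = (704 − 557) / (log₂ 6 − log₂ 3) = 147 / (2.5850 − 1.5850) = 147.000 ms/bit
  a = 557 − 147.000 × 1.5850 = 324.011 ms
Then RT(24) = 324.011 + 147.000 × log₂ 24 = 324.011 + 147.000 × 4.5850 ≈ 998.000 ms.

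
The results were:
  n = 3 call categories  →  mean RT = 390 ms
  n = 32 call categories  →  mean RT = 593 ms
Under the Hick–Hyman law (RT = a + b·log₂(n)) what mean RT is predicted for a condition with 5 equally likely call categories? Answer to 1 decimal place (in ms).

433.8 ms

RT is linear in log₂ n, so two points fix the line:
  b = (593 − 390) / (log₂ 32 − log₂ 3) = 203 / (5 − 1.5850) = 59.443 ms/bit
  a = 390 − 59.443 × 1.5850 = 295.785 ms
Then RT(5) = 295.785 + 59.443 × log₂ 5 = 295.785 + 59.443 × 2.3219 ≈ 433.807 ms.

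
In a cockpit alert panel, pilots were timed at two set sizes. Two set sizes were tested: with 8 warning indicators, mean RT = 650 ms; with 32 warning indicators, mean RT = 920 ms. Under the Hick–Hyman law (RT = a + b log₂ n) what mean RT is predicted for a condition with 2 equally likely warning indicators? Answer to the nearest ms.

380 ms

Fit slope and intercept:
  b = (920 − 650) / (log₂ 32 − log₂ 8) = 270 / (5 − 3) = 135 ms/bit
  a = 650 − 135 × 3 = 245 ms
Then RT(2) = 245 + 135 × log₂ 2 = 245 + 135 × 1 ≈ 380.000 ms.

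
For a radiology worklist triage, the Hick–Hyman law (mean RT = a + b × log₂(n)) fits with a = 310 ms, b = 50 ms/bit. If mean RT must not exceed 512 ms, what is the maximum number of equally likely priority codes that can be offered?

50·log₂ n ≤ 512 − 310 = 202, giving log₂ n ≤ 4.0400 and n ≤ 16.450. The largest whole number is 16.

16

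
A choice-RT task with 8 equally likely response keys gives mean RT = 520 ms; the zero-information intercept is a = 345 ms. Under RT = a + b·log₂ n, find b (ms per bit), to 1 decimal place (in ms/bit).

b = (520 − 345) / log₂(8) = 175 / 3 = 58.333 ms/bit.

58.3 ms/bit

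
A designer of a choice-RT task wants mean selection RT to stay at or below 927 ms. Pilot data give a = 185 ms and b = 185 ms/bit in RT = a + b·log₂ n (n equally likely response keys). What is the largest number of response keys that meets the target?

Information budget: (927 − 185)/185 = 4.0108 bits, so n ≤ 2^4.0108 = 16.120 → at most 16.

16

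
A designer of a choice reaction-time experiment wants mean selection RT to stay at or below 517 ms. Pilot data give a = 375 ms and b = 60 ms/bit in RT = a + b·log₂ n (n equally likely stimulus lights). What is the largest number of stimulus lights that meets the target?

60·log₂ n ≤ 517 − 375 = 142, giving log₂ n ≤ 2.3667 and n ≤ 5.157. The largest whole number is 5.

5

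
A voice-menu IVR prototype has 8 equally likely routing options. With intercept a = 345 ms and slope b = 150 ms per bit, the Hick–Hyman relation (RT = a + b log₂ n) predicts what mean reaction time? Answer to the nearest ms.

log₂(8) = 3 bits, so RT = 345 + 150 × 3 ≈ 795.000 ms.

795 ms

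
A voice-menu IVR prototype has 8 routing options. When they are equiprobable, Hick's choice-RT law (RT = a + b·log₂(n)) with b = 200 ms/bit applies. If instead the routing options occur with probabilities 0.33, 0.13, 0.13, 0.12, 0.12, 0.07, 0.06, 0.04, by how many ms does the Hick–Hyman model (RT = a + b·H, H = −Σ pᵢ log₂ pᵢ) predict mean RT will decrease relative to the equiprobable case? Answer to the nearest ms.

55 ms

Equiprobable entropy H₀ = log₂ 8 = 3.0000 bits.
Skewed entropy H = −Σ pᵢ log₂ pᵢ = 2.7251 bits.
ΔRT = b·(H₀ − H) = 200 × 0.2749 = 54.98 ms.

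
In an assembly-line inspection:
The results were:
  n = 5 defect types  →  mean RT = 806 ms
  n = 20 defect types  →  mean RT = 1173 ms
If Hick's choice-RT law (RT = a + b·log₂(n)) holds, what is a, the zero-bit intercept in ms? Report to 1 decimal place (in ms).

379.9 ms

b = (RT₂ − RT₁)/(log₂ n₂ − log₂ n₁) = (1173 − 806)/(4.3219 − 2.3219) = 183.500 ms/bit.
Intercept: a = 806 − 183.500·log₂(5) = 379.926 ms.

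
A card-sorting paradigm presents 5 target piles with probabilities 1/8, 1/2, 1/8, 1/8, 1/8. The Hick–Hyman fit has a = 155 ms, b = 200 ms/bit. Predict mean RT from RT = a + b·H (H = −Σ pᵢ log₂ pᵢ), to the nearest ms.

Each term −pᵢ log₂ pᵢ: 0.125·3 + 0.5·1 + 0.125·3 + 0.125·3 + 0.125·3; summed, H = 2.000 bits.
Mean RT = a + bH = 155 + 200·2.000 = 555.00 ms.

555 ms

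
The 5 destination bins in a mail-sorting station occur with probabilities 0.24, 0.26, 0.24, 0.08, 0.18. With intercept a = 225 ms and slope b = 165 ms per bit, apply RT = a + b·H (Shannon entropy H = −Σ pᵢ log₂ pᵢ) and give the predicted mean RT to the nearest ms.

H = 0.24·log₂(1/0.24) + 0.26·log₂(1/0.26) + 0.24·log₂(1/0.24) + 0.08·log₂(1/0.08) + 0.18·log₂(1/0.18) = 2.2304 bits.
RT = 225 + 165 × 2.2304 = 593.01 ms.

593 ms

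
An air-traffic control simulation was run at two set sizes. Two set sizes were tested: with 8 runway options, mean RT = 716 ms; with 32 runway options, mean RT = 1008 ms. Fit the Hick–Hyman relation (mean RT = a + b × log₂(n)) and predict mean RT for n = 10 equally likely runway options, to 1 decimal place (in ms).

RT is linear in log₂ n, so two points fix the line:
  b = (1008 − 716) / (log₂ 32 − log₂ 8) = 292 / (5 − 3) = 146.000 ms/bit
  a = 716 − 146.000 × 3 = 278.000 ms
Then RT(10) = 278.000 + 146.000 × log₂ 10 = 278.000 + 146.000 × 3.3219 ≈ 763.002 ms.

763.0 ms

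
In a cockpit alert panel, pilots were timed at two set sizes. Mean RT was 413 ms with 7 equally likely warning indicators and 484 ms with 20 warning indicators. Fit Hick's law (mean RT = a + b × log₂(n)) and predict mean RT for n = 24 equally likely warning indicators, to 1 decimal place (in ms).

496.3 ms

Fit slope and intercept:
  b = (484 − 413) / (log₂ 20 − log₂ 7) = 71 / (4.3219 − 2.8074) = 46.878 ms/bit
  a = 413 − 46.878 × 2.8074 = 281.397 ms
Then RT(24) = 281.397 + 46.878 × log₂ 24 = 281.397 + 46.878 × 4.5850 ≈ 496.330 ms.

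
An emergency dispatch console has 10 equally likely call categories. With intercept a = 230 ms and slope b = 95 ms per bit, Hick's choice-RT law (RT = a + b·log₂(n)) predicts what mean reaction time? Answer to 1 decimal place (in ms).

545.6 ms

log₂(10) = 3.3219 bits, so RT = 230 + 95 × 3.3219 ≈ 545.583 ms.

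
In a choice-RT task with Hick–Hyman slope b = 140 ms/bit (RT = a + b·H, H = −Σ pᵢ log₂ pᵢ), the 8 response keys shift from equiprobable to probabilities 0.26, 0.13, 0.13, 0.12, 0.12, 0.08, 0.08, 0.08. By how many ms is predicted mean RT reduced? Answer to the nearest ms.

17 ms

The RT saving is b·ΔH. Equiprobable H₀ = log₂(8) = 3.0000 bits; with the given probabilities H = 2.8792 bits.
b·(H₀ − H) = 140 × (3.0000 − 2.8792) = 16.91 ms.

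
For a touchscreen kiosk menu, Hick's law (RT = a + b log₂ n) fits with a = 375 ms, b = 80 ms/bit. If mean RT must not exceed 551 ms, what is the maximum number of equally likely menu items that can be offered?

Set 375 + 80·log₂ n ≤ 551 → log₂ n ≤ (551 − 375)/80 = 2.2000.
So n ≤ 2^2.2000 = 4.595; the largest integer n is 4.

4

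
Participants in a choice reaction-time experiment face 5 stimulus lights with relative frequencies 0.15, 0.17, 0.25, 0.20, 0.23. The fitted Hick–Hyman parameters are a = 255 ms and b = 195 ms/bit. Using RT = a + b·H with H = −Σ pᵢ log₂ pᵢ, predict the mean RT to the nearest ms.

703 ms

H = 0.15·log₂(1/0.15) + 0.17·log₂(1/0.17) + 0.25·log₂(1/0.25) + 0.20·log₂(1/0.20) + 0.23·log₂(1/0.23) = 2.2972 bits.
RT = 255 + 195 × 2.2972 = 702.95 ms.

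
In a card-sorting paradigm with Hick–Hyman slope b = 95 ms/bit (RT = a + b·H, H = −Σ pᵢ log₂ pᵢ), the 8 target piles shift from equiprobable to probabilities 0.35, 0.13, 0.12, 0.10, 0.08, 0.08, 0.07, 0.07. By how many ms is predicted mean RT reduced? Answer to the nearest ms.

Equiprobable entropy H₀ = log₂ 8 = 3.0000 bits.
Skewed entropy H = −Σ pᵢ log₂ pᵢ = 2.7321 bits.
ΔRT = b·(H₀ − H) = 95 × 0.2679 = 25.45 ms.

25 ms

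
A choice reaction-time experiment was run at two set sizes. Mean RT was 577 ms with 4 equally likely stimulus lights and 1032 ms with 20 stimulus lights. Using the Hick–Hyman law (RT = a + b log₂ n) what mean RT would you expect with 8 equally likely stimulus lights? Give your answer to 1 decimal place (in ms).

773.0 ms

Solve the two-equation system in a and b:
  b = (1032 − 577) / (log₂ 20 − log₂ 4) = 455 / (4.3219 − 2) = 195.958 ms/bit
  a = 577 − 195.958 × 2 = 185.084 ms
Then RT(8) = 185.084 + 195.958 × log₂ 8 = 185.084 + 195.958 × 3 ≈ 772.958 ms.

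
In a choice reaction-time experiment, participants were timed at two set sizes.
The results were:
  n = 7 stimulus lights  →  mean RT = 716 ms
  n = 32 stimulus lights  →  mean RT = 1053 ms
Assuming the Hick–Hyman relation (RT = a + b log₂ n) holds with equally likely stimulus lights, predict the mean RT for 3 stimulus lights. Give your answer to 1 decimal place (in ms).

528.1 ms

RT is linear in log₂ n, so two points fix the line:
  b = (1053 − 716) / (log₂ 32 − log₂ 7) = 337 / (5 − 2.8074) = 153.696 ms/bit
  a = 716 − 153.696 × 2.8074 = 284.522 ms
Then RT(3) = 284.522 + 153.696 × log₂ 3 = 284.522 + 153.696 × 1.5850 ≈ 528.124 ms.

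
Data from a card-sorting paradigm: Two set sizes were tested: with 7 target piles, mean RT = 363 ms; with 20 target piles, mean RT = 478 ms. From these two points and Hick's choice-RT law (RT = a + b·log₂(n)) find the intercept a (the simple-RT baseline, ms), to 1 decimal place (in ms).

149.8 ms

The slope on a log₂ axis is (478 − 363) / (4.3219 − 2.8074) = 75.929 ms/bit.
a = RT₁ − b·log₂ n₁ = 363 − 75.929 × 2.8074 = 149.840 ms.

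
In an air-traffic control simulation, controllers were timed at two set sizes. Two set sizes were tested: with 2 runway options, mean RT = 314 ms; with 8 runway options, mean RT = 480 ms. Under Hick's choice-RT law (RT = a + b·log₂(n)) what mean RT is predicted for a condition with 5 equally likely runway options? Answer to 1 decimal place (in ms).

Fit slope and intercept:
  b = (480 − 314) / (log₂ 8 − log₂ 2) = 166 / (3 − 1) = 83.000 ms/bit
  a = 314 − 83.000 × 1 = 231.000 ms
Then RT(5) = 231.000 + 83.000 × log₂ 5 = 231.000 + 83.000 × 2.3219 ≈ 423.720 ms.

423.7 ms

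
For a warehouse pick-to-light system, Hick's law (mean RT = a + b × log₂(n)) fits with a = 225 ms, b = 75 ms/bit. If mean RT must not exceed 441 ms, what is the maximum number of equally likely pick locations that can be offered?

Information budget: (441 − 225)/75 = 2.8800 bits, so n ≤ 2^2.8800 = 7.362 → at most 7.

7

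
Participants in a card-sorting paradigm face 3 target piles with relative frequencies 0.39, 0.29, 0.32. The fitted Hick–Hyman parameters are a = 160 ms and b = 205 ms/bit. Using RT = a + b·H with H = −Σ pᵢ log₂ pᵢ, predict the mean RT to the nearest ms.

483 ms

Entropy contributions −pᵢ log₂ pᵢ: 0.5298, 0.5179, 0.5260; sum H = 1.5737 bits.
RT = a + bH = 160 + 205·1.5737 = 482.62 ms.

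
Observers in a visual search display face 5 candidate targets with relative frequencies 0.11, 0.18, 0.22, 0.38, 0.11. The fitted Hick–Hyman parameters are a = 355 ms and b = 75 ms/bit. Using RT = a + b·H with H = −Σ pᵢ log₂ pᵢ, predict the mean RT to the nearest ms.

517 ms

Entropy contributions −pᵢ log₂ pᵢ: 0.3503, 0.4453, 0.4806, 0.5305, 0.3503; sum H = 2.1569 bits.
RT = a + bH = 355 + 75·2.1569 = 516.77 ms.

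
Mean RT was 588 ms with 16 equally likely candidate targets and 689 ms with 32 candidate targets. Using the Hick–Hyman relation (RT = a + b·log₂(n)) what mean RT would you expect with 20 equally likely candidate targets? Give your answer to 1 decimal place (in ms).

Fit slope and intercept:
  b = (689 − 588) / (log₂ 32 − log₂ 16) = 101 / (5 − 4) = 101.000 ms/bit
  a = 588 − 101.000 × 4 = 184.000 ms
Then RT(20) = 184.000 + 101.000 × log₂ 20 = 184.000 + 101.000 × 4.3219 ≈ 620.515 ms.

620.5 ms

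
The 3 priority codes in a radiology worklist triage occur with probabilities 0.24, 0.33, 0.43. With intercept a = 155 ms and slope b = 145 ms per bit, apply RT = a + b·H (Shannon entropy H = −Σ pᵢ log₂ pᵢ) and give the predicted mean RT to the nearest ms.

H = 0.24·log₂(1/0.24) + 0.33·log₂(1/0.33) + 0.43·log₂(1/0.43) = 1.5455 bits.
RT = 155 + 145 × 1.5455 = 379.10 ms.

379 ms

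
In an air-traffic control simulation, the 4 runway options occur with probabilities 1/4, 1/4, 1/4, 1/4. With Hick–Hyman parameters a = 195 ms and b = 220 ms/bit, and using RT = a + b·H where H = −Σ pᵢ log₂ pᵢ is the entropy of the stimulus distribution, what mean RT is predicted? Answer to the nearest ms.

H = −Σ pᵢ log₂ pᵢ = 0.25·2 + 0.25·2 + 0.25·2 + 0.25·2 = 2.000 bits.
RT = 195 + 220 × 2.000 = 635.00 ms.

635 ms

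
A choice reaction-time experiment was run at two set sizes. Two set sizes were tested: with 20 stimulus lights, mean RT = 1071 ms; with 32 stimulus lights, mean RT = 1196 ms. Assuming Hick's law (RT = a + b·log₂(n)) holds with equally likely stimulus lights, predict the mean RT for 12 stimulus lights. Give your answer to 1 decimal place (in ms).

Fit slope and intercept:
  b = (1196 − 1071) / (log₂ 32 − log₂ 20) = 125 / (5 − 4.3219) = 184.346 ms/bit
  a = 1071 − 184.346 × 4.3219 = 274.269 ms
Then RT(12) = 274.269 + 184.346 × log₂ 12 = 274.269 + 184.346 × 3.5850 ≈ 935.143 ms.

935.1 ms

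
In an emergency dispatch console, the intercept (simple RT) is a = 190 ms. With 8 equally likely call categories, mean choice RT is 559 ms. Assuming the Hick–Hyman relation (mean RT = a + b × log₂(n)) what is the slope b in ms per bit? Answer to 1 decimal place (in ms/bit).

123.0 ms/bit

log₂(8) = 3 bits.
b = (RT − a)/log₂ n = (559 − 190) / 3 = 123.000 ms/bit.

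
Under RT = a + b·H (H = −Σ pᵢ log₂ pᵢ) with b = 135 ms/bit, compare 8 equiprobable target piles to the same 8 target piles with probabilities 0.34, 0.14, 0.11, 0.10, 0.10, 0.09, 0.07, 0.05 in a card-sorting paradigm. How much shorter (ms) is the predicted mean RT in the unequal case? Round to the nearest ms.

35 ms

The RT saving is b·ΔH. Equiprobable H₀ = log₂(8) = 3.0000 bits; with the given probabilities H = 2.7383 bits.
b·(H₀ − H) = 135 × (3.0000 − 2.7383) = 35.33 ms.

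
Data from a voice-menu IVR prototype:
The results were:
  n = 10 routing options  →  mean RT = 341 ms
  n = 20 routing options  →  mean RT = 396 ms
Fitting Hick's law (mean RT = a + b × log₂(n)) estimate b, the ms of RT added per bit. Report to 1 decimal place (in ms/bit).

55.0 ms/bit

b = (RT₂ − RT₁)/(log₂ n₂ − log₂ n₁) = (396 − 341)/(4.3219 − 3.3219) = 55.000 ms/bit.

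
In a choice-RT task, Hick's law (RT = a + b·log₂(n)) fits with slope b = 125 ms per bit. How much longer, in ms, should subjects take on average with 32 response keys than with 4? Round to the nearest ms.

ΔRT = (a + b log₂ n₂) − (a + b log₂ n₁) = b·(log₂ n₂ − log₂ n₁).
log₂(32) − log₂(4) = log₂(32/4) = log₂(8) = 3.
ΔRT = 125 × 3.0000 = 375.000 ms.

375 ms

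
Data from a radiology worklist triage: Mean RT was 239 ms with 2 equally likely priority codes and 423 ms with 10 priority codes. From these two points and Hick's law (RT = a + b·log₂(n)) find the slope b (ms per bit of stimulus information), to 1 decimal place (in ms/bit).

79.2 ms/bit

The slope on a log₂ axis is (423 − 239) / (3.3219 − 1) = 79.244 ms/bit.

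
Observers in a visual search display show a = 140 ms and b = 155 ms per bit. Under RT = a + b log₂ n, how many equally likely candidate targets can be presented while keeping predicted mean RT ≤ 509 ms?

5

Information budget: (509 − 140)/155 = 2.3806 bits, so n ≤ 2^2.3806 = 5.208 → at most 5.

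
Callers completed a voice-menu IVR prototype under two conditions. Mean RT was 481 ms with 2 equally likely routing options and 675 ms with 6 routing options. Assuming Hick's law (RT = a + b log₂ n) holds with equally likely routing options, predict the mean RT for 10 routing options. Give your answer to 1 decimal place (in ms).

With log₂ n on the abscissa the relation is linear; from the two conditions:
  b = (675 − 481) / (log₂ 6 − log₂ 2) = 194 / (2.5850 − 1) = 122.400 ms/bit
  a = 481 − 122.400 × 1 = 358.600 ms
Then RT(10) = 358.600 + 122.400 × log₂ 10 = 358.600 + 122.400 × 3.3219 ≈ 765.205 ms.

765.2 ms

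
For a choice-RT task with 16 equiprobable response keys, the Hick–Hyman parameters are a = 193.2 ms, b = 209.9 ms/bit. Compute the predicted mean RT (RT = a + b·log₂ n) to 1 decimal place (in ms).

log₂(16) = 4 bits, so RT = 193.2 + 209.9 × 4 ≈ 1032.800 ms.

1032.8 ms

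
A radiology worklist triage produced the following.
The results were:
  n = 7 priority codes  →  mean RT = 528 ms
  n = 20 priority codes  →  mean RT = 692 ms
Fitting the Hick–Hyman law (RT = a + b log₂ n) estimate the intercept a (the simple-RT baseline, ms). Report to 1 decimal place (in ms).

224.0 ms

Slope: b = (692 − 528) / (log₂ 20 − log₂ 7) = 164/1.5146 = 108.281 ms/bit.
Intercept: a = 528 − 108.281·log₂(7) = 224.016 ms.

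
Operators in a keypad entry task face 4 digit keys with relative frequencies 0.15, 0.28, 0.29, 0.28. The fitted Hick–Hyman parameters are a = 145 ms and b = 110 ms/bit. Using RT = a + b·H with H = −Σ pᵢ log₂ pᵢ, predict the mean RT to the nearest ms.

360 ms

Entropy contributions −pᵢ log₂ pᵢ: 0.4105, 0.5142, 0.5179, 0.5142; sum H = 1.9569 bits.
RT = a + bH = 145 + 110·1.9569 = 360.26 ms.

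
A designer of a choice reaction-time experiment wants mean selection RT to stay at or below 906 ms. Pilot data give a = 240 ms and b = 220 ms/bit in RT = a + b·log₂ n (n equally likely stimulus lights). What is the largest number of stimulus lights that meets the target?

220·log₂ n ≤ 906 − 240 = 666, giving log₂ n ≤ 3.0273 and n ≤ 8.153. The largest whole number is 8.

8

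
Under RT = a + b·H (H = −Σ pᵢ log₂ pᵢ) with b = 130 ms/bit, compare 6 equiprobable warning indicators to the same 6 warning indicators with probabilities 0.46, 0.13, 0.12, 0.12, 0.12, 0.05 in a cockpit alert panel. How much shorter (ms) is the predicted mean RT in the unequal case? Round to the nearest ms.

48 ms

Equiprobable entropy H₀ = log₂ 6 = 2.5850 bits.
Skewed entropy H = −Σ pᵢ log₂ pᵢ = 2.2153 bits.
ΔRT = b·(H₀ − H) = 130 × 0.3697 = 48.06 ms.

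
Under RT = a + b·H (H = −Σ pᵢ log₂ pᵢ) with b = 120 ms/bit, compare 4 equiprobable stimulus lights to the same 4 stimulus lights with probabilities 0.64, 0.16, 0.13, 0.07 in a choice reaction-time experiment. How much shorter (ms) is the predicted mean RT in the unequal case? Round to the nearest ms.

62 ms

Equiprobable entropy H₀ = log₂ 4 = 2.0000 bits.
Skewed entropy H = −Σ pᵢ log₂ pᵢ = 1.4863 bits.
ΔRT = b·(H₀ − H) = 120 × 0.5137 = 61.65 ms.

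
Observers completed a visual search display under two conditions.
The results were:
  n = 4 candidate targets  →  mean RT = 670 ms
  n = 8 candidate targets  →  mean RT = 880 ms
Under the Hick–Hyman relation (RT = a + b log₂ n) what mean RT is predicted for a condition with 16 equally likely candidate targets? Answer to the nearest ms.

1090 ms

RT is linear in log₂ n, so two points fix the line:
  b = (880 − 670) / (log₂ 8 − log₂ 4) = 210 / (3 − 2) = 210 ms/bit
  a = 670 − 210 × 2 = 250 ms
Then RT(16) = 250 + 210 × log₂ 16 = 250 + 210 × 4 ≈ 1090.000 ms.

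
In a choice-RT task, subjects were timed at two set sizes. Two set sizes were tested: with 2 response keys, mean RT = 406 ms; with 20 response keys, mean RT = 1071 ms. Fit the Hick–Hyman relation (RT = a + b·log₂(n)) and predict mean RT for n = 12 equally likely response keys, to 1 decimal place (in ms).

Solve the two-equation system in a and b:
  b = (1071 − 406) / (log₂ 20 − log₂ 2) = 665 / (4.3219 − 1) = 200.185 ms/bit
  a = 406 − 200.185 × 1 = 205.815 ms
Then RT(12) = 205.815 + 200.185 × log₂ 12 = 205.815 + 200.185 × 3.5850 ≈ 923.471 ms.

923.5 ms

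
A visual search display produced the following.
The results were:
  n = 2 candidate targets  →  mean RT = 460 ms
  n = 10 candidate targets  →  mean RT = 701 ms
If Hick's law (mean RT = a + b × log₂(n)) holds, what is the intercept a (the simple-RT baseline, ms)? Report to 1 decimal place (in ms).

Slope: b = (701 − 460) / (log₂ 10 − log₂ 2) = 241/2.3219 = 103.793 ms/bit.
Intercept: a = 460 − 103.793·log₂(2) = 356.207 ms.

356.2 ms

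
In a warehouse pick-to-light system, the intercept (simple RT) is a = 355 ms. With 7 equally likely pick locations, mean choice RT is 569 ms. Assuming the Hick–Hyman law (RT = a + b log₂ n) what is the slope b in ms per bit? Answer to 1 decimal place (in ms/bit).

7 alternatives carry log₂ 7 = 2.8074 bits; the choice cost is 569 − 355 = 214 ms, so b = 214/2.8074 = 76.228 ms/bit.

76.2 ms/bit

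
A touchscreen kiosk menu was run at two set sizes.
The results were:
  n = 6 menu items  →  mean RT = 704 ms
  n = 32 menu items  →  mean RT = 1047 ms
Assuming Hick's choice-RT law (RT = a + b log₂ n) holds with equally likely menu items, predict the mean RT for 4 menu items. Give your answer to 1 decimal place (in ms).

Fit slope and intercept:
  b = (1047 − 704) / (log₂ 32 − log₂ 6) = 343 / (5 − 2.5850) = 142.027 ms/bit
  a = 704 − 142.027 × 2.5850 = 336.866 ms
Then RT(4) = 336.866 + 142.027 × log₂ 4 = 336.866 + 142.027 × 2 ≈ 620.920 ms.

620.9 ms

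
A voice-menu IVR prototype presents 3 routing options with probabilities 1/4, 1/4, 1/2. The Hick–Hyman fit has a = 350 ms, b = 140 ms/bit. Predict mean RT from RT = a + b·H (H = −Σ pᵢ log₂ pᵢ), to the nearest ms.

H = −Σ pᵢ log₂ pᵢ = 0.25·2 + 0.25·2 + 0.5·1 = 1.500 bits.
RT = 350 + 140 × 1.500 = 560.00 ms.

560 ms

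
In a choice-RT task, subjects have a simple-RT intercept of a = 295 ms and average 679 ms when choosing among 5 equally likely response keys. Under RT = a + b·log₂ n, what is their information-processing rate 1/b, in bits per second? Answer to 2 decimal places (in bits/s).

b = (679 − 295)/log₂ 5 = 384/2.3219 = 165.380 ms per bit = 0.16538 s/bit; the reciprocal is 6.047 bits/s.

6.05 bits/s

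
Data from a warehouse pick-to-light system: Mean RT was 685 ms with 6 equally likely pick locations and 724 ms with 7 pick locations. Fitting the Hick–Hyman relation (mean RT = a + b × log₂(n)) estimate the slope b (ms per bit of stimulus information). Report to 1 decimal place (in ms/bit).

The slope on a log₂ axis is (724 − 685) / (2.8074 − 2.5850) = 175.366 ms/bit.

175.4 ms/bit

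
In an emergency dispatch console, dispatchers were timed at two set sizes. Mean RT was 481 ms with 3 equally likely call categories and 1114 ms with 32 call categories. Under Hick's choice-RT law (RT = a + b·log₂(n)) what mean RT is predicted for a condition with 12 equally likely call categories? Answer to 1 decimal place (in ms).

Fit slope and intercept:
  b = (1114 − 481) / (log₂ 32 − log₂ 3) = 633 / (5 − 1.5850) = 185.357 ms/bit
  a = 481 − 185.357 × 1.5850 = 187.217 ms
Then RT(12) = 187.217 + 185.357 × log₂ 12 = 187.217 + 185.357 × 3.5850 ≈ 851.713 ms.

851.7 ms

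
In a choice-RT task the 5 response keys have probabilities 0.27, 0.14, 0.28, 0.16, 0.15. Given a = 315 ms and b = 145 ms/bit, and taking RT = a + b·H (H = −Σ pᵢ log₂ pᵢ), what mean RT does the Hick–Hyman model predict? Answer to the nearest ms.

H = 0.27·log₂(1/0.27) + 0.14·log₂(1/0.14) + 0.28·log₂(1/0.28) + 0.16·log₂(1/0.16) + 0.15·log₂(1/0.15) = 2.2549 bits.
RT = 315 + 145 × 2.2549 = 641.96 ms.

642 ms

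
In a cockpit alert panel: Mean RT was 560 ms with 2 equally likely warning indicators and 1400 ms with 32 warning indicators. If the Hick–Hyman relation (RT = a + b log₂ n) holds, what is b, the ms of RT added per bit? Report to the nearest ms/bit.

b = (RT₂ − RT₁)/(log₂ n₂ − log₂ n₁) = (1400 − 560)/(5 − 1) = 210 ms/bit.

210 ms/bit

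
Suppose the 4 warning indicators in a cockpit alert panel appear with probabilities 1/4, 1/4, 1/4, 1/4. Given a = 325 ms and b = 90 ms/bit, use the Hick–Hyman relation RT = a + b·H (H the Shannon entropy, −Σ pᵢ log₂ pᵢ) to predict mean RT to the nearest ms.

H = −Σ pᵢ log₂ pᵢ = 0.25·2 + 0.25·2 + 0.25·2 + 0.25·2 = 2.000 bits.
RT = 325 + 90 × 2.000 = 505.00 ms.

505 ms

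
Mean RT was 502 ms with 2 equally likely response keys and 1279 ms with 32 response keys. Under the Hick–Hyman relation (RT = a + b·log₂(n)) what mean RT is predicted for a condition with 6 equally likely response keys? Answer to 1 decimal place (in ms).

809.9 ms

With log₂ n on the abscissa the relation is linear; from the two conditions:
  b = (1279 − 502) / (log₂ 32 − log₂ 2) = 777 / (5 − 1) = 194.250 ms/bit
  a = 502 − 194.250 × 1 = 307.750 ms
Then RT(6) = 307.750 + 194.250 × log₂ 6 = 307.750 + 194.250 × 2.5850 ≈ 809.879 ms.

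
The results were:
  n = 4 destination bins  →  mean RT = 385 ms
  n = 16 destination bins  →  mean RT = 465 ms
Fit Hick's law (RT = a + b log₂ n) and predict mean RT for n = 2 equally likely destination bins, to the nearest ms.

345 ms

Solve the two-equation system in a and b:
  b = (465 − 385) / (log₂ 16 − log₂ 4) = 80 / (4 − 2) = 40 ms/bit
  a = 385 − 40 × 2 = 305 ms
Then RT(2) = 305 + 40 × log₂ 2 = 305 + 40 × 1 ≈ 345.000 ms.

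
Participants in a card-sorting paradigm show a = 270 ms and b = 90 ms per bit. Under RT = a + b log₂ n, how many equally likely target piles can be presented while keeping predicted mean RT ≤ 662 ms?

20

Information budget: (662 − 270)/90 = 4.3556 bits, so n ≤ 2^4.3556 = 20.472 → at most 20.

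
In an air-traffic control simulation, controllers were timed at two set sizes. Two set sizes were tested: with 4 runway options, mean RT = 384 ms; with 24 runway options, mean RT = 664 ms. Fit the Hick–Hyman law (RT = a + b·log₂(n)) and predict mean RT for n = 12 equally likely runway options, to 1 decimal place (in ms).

555.7 ms

Fit slope and intercept:
  b = (664 − 384) / (log₂ 24 − log₂ 4) = 280 / (4.5850 − 2) = 108.319 ms/bit
  a = 384 − 108.319 × 2 = 167.362 ms
Then RT(12) = 167.362 + 108.319 × log₂ 12 = 167.362 + 108.319 × 3.5850 ≈ 555.681 ms.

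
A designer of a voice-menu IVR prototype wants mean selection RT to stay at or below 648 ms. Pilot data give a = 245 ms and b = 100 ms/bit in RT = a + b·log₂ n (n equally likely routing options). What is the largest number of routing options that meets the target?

100·log₂ n ≤ 648 − 245 = 403, giving log₂ n ≤ 4.0300 and n ≤ 16.336. The largest whole number is 16.

16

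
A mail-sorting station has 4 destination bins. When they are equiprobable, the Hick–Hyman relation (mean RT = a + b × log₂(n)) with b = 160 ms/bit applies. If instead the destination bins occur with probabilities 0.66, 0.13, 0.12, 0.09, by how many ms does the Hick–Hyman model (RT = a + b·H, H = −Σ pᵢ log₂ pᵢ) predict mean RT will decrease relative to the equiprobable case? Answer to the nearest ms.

87 ms

Equiprobable entropy H₀ = log₂ 4 = 2.0000 bits.
Skewed entropy H = −Σ pᵢ log₂ pᵢ = 1.4580 bits.
ΔRT = b·(H₀ − H) = 160 × 0.5420 = 86.72 ms.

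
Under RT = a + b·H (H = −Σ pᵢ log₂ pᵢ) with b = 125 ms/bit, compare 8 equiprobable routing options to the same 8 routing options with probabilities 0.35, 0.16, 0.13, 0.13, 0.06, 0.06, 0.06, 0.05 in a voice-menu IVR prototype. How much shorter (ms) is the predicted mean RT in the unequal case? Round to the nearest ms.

Equiprobable entropy H₀ = log₂ 8 = 3.0000 bits.
Skewed entropy H = −Σ pᵢ log₂ pᵢ = 2.6651 bits.
ΔRT = b·(H₀ − H) = 125 × 0.3349 = 41.86 ms.

42 ms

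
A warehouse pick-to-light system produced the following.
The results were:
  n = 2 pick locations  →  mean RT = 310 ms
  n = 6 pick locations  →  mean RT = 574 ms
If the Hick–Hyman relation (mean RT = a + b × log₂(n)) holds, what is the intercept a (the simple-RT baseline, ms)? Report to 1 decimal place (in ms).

The slope on a log₂ axis is (574 − 310) / (2.5850 − 1) = 166.565 ms/bit.
Intercept: a = 310 − 166.565·log₂(2) = 143.435 ms.

143.4 ms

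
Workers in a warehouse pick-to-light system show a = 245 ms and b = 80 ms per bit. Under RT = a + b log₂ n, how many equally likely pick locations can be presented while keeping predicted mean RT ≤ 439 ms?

5

80·log₂ n ≤ 439 − 245 = 194, giving log₂ n ≤ 2.4250 and n ≤ 5.370. The largest whole number is 5.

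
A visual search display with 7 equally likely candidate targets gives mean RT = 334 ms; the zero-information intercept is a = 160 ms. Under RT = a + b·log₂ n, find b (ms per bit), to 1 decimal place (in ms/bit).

log₂(7) = 2.8074 bits.
b = (RT − a)/log₂ n = (334 − 160) / 2.8074 = 61.980 ms/bit.

62.0 ms/bit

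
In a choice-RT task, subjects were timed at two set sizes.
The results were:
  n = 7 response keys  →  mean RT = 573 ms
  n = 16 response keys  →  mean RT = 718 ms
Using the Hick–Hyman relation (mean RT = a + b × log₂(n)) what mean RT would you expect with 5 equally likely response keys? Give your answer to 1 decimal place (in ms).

Fit slope and intercept:
  b = (718 − 573) / (log₂ 16 − log₂ 7) = 145 / (4 − 2.8074) = 121.579 ms/bit
  a = 573 − 121.579 × 2.8074 = 231.686 ms
Then RT(5) = 231.686 + 121.579 × log₂ 5 = 231.686 + 121.579 × 2.3219 ≈ 513.983 ms.

514.0 ms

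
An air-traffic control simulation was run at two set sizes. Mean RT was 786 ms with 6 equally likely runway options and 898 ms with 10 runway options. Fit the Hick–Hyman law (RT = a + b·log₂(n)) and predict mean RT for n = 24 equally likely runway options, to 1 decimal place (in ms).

1089.9 ms

With log₂ n on the abscissa the relation is linear; from the two conditions:
  b = (898 − 786) / (log₂ 10 − log₂ 6) = 112 / (3.3219 − 2.5850) = 151.975 ms/bit
  a = 786 − 151.975 × 2.5850 = 393.152 ms
Then RT(24) = 393.152 + 151.975 × log₂ 24 = 393.152 + 151.975 × 4.5850 ≈ 1089.949 ms.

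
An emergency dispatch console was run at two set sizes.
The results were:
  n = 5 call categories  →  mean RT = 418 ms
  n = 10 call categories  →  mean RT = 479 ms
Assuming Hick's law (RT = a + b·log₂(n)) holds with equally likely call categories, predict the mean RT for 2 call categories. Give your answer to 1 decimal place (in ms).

337.4 ms

Fit slope and intercept:
  b = (479 − 418) / (log₂ 10 − log₂ 5) = 61 / (3.3219 − 2.3219) = 61.000 ms/bit
  a = 418 − 61.000 × 2.3219 = 276.362 ms
Then RT(2) = 276.362 + 61.000 × log₂ 2 = 276.362 + 61.000 × 1 ≈ 337.362 ms.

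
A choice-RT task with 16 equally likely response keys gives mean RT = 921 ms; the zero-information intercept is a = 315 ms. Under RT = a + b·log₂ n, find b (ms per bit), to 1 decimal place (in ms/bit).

16 alternatives carry log₂ 16 = 4 bits; the choice cost is 921 − 315 = 606 ms, so b = 606/4 = 151.500 ms/bit.

151.5 ms/bit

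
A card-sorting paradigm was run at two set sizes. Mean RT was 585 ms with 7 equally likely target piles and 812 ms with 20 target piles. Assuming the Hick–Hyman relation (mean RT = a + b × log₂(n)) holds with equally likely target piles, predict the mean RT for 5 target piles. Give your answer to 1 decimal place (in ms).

Solve the two-equation system in a and b:
  b = (812 − 585) / (log₂ 20 − log₂ 7) = 227 / (4.3219 − 2.8074) = 149.877 ms/bit
  a = 585 − 149.877 × 2.8074 = 164.241 ms
Then RT(5) = 164.241 + 149.877 × log₂ 5 = 164.241 + 149.877 × 2.3219 ≈ 512.246 ms.

512.2 ms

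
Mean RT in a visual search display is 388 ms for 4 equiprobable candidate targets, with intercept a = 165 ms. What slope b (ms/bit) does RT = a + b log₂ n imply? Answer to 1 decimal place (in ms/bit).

4 alternatives carry log₂ 4 = 2 bits; the choice cost is 388 − 165 = 223 ms, so b = 223/2 = 111.500 ms/bit.

111.5 ms/bit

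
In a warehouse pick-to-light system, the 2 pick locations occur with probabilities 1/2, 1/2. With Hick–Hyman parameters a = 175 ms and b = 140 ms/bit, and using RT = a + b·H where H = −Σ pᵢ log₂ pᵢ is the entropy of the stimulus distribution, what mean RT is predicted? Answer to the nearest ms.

315 ms

Each term −pᵢ log₂ pᵢ: 0.5·1 + 0.5·1; summed, H = 1.000 bits.
Mean RT = a + bH = 175 + 140·1.000 = 315.00 ms.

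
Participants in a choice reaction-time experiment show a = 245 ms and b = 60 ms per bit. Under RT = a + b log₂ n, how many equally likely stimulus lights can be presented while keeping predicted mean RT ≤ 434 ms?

8

60·log₂ n ≤ 434 − 245 = 189, giving log₂ n ≤ 3.1500 and n ≤ 8.877. The largest whole number is 8.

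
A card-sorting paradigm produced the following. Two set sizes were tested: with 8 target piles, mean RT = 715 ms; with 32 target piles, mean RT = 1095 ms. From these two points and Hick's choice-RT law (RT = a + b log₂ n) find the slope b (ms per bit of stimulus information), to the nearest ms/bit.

190 ms/bit

b = (RT₂ − RT₁)/(log₂ n₂ − log₂ n₁) = (1095 − 715)/(5 − 3) = 190 ms/bit.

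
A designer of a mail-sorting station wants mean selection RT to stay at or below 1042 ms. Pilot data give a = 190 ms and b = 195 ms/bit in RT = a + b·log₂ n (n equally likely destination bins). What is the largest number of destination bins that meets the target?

20

Information budget: (1042 − 190)/195 = 4.3692 bits, so n ≤ 2^4.3692 = 20.667 → at most 20.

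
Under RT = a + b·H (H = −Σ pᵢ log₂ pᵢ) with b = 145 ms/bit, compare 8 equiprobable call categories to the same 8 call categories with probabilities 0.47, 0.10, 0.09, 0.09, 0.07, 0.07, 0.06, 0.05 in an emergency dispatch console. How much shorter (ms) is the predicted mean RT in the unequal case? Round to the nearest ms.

Equiprobable entropy H₀ = log₂ 8 = 3.0000 bits.
Skewed entropy H = −Σ pᵢ log₂ pᵢ = 2.4662 bits.
ΔRT = b·(H₀ − H) = 145 × 0.5338 = 77.40 ms.

77 ms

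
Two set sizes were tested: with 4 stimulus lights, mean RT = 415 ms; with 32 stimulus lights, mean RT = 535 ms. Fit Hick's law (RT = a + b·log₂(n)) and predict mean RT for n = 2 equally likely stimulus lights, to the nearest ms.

375 ms

RT is linear in log₂ n, so two points fix the line:
  b = (535 − 415) / (log₂ 32 − log₂ 4) = 120 / (5 − 2) = 40 ms/bit
  a = 415 − 40 × 2 = 335 ms
Then RT(2) = 335 + 40 × log₂ 2 = 335 + 40 × 1 ≈ 375.000 ms.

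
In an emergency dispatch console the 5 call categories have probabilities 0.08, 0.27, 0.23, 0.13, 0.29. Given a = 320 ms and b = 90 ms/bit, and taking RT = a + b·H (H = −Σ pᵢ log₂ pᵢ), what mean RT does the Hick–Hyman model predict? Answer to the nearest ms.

H = 0.08·log₂(1/0.08) + 0.27·log₂(1/0.27) + 0.23·log₂(1/0.23) + 0.13·log₂(1/0.13) + 0.29·log₂(1/0.29) = 2.1897 bits.
RT = 320 + 90 × 2.1897 = 517.08 ms.

517 ms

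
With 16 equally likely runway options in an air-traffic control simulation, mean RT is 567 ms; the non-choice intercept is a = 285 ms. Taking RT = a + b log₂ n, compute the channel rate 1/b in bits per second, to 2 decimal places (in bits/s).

Choice component = 567 − 285 = 282 ms over log₂(16) = 4 bits.
b = 282 / 4 = 70.500 ms/bit, so 1/b = 14.184 bits/s.

14.18 bits/s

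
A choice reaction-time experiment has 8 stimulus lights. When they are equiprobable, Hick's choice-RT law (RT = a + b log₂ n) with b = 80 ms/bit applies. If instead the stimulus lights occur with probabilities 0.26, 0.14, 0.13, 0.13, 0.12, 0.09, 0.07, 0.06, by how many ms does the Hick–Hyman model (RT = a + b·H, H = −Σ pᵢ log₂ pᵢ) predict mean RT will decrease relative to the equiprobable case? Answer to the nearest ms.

Equiprobable entropy H₀ = log₂ 8 = 3.0000 bits.
Skewed entropy H = −Σ pᵢ log₂ pᵢ = 2.8595 bits.
ΔRT = b·(H₀ − H) = 80 × 0.1405 = 11.24 ms.

11 ms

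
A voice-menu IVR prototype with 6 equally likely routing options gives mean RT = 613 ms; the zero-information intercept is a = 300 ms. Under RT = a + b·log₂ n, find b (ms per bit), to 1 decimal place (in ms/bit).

b = (613 − 300) / log₂(6) = 313 / 2.5850 = 121.085 ms/bit.

121.1 ms/bit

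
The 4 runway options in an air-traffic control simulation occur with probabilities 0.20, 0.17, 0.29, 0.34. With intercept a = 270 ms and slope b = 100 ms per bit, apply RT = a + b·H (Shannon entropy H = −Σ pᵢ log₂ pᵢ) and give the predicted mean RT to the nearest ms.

H = 0.20·log₂(1/0.20) + 0.17·log₂(1/0.17) + 0.29·log₂(1/0.29) + 0.34·log₂(1/0.34) = 1.9461 bits.
RT = 270 + 100 × 1.9461 = 464.61 ms.

465 ms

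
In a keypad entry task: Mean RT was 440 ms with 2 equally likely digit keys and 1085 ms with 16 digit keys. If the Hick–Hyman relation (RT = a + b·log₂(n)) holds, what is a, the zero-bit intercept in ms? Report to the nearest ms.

225 ms

b = (RT₂ − RT₁)/(log₂ n₂ − log₂ n₁) = (1085 − 440)/(4 − 1) = 215 ms/bit.
a = RT₁ − b·log₂ n₁ = 440 − 215 × 1 = 225.000 ms.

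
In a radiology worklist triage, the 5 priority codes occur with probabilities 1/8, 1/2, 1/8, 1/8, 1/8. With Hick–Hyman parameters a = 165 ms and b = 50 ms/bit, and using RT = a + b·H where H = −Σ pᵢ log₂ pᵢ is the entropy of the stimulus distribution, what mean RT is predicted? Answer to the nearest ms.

265 ms

H = −Σ pᵢ log₂ pᵢ = 0.125·3 + 0.5·1 + 0.125·3 + 0.125·3 + 0.125·3 = 2.000 bits.
RT = 165 + 50 × 2.000 = 265.00 ms.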